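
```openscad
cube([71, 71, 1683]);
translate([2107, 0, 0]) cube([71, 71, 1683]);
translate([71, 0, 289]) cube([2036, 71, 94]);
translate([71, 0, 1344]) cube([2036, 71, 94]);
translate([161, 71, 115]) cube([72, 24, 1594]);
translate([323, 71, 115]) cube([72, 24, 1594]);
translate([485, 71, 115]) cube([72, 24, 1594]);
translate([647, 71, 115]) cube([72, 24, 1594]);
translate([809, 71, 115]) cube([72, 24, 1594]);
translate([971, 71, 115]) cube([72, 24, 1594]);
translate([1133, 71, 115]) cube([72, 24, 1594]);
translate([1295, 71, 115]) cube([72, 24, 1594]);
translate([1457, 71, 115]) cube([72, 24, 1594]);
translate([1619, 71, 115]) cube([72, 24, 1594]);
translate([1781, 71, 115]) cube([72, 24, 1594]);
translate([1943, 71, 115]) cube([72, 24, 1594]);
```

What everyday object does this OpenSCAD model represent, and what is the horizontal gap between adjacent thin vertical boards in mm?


A fence section. The picket gap is 90 mm.

Two posts, two rails, 12 pickets — a fence section. Span 2036 mm holds 12 pickets of 72 mm with 13 equal gaps: ⌊(2036 − 12·72) / 13⌋ = 90 mm.


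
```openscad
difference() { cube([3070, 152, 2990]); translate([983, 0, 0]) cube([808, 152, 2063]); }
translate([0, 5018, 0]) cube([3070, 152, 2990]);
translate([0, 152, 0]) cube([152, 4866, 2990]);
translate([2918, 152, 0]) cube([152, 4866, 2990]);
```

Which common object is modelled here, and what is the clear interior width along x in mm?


A single room. The interior width is 2766 mm.

Four walls enclosing a rectangle with a door in the front wall — a room. Outside width 3070 minus two 152 mm walls gives 2766 mm.


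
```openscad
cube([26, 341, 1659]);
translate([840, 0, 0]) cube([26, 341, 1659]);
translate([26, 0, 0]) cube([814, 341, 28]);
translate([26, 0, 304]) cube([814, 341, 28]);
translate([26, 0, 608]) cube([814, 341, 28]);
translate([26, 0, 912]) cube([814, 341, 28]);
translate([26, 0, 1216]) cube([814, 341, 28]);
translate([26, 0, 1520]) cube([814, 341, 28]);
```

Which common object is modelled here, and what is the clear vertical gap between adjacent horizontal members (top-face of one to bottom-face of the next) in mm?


A bookshelf. The clear shelf gap is 276 mm.

Two tall side panels with 6 horizontal boards between them — a bookshelf. The first two shelf undersides are at z = 0 and z = 304; with shelf thickness 28, the clear gap is 304 − 0 − 28 = 276 mm.


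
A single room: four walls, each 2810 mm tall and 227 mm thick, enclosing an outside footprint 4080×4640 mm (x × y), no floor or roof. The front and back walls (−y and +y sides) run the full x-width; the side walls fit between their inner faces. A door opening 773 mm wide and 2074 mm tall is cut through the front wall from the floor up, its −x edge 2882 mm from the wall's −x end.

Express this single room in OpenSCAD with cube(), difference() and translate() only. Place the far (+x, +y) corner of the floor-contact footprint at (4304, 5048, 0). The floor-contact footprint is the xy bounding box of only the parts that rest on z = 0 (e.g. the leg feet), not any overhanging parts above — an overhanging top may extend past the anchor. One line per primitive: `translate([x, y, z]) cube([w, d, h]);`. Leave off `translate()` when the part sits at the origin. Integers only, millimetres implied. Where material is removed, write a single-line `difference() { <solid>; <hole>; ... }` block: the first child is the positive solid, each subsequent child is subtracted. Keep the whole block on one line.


difference() { translate([224, 408, 0]) cube([4080, 227, 2810]); translate([3106, 408, 0]) cube([773, 227, 2074]); }
translate([224, 4821, 0]) cube([4080, 227, 2810]);
translate([224, 635, 0]) cube([227, 4186, 2810]);
translate([4077, 635, 0]) cube([227, 4186, 2810]);


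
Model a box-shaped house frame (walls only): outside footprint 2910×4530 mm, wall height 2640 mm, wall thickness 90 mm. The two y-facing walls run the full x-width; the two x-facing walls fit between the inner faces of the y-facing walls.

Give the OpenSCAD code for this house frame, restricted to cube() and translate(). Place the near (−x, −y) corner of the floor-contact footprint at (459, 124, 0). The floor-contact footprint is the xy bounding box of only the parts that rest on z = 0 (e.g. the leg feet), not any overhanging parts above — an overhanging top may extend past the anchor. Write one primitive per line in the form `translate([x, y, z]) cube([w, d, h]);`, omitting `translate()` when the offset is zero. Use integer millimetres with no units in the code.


translate([459, 124, 0]) cube([2910, 90, 2640]);
translate([459, 4564, 0]) cube([2910, 90, 2640]);
translate([459, 214, 0]) cube([90, 4350, 2640]);
translate([3279, 214, 0]) cube([90, 4350, 2640]);


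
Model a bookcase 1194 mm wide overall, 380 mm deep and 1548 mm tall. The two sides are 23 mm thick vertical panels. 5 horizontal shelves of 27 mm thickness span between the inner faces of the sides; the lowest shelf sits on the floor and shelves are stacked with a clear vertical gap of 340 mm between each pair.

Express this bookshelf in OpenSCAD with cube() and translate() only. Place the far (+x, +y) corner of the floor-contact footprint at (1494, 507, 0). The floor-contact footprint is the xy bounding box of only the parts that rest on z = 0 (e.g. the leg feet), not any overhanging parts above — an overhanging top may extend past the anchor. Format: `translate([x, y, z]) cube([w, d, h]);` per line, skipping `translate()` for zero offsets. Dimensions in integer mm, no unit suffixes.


translate([300, 127, 0]) cube([23, 380, 1548]);
translate([1471, 127, 0]) cube([23, 380, 1548]);
translate([323, 127, 0]) cube([1148, 380, 27]);
translate([323, 127, 367]) cube([1148, 380, 27]);
translate([323, 127, 734]) cube([1148, 380, 27]);
translate([323, 127, 1101]) cube([1148, 380, 27]);
translate([323, 127, 1468]) cube([1148, 380, 27]);


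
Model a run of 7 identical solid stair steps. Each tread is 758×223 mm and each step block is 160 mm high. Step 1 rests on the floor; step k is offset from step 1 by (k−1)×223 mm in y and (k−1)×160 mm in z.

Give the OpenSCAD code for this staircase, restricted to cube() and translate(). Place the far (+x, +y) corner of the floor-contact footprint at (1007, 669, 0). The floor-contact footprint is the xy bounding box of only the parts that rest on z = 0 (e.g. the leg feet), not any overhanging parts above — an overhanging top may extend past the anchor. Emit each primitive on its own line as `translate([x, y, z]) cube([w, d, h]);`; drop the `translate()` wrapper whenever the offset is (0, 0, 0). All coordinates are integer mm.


translate([249, 446, 0]) cube([758, 223, 160]);
translate([249, 669, 160]) cube([758, 223, 160]);
translate([249, 892, 320]) cube([758, 223, 160]);
translate([249, 1115, 480]) cube([758, 223, 160]);
translate([249, 1338, 640]) cube([758, 223, 160]);
translate([249, 1561, 800]) cube([758, 223, 160]);
translate([249, 1784, 960]) cube([758, 223, 160]);


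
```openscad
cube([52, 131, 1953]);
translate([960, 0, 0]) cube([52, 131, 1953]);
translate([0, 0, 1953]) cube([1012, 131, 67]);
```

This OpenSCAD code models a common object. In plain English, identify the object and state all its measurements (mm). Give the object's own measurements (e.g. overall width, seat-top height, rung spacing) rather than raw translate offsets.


A door frame. The clear opening is 908 mm wide and 1953 mm high. Two 52 mm wide jambs, 131 mm deep, stand either side of the opening from the floor to the top of the opening. A 67 mm thick head sits across the top of both jambs, spanning the full outside width of the frame.


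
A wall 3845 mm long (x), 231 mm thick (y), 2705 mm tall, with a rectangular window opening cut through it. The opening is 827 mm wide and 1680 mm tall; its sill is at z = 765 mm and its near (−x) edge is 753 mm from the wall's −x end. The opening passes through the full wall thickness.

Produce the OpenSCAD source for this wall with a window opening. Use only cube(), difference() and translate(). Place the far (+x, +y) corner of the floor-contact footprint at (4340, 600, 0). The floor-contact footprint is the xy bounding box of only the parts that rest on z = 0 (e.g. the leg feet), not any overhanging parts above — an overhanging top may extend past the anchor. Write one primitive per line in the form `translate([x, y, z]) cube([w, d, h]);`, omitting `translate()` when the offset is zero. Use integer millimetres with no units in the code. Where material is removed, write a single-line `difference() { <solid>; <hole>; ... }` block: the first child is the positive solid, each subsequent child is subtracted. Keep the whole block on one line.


difference() { translate([495, 369, 0]) cube([3845, 231, 2705]); translate([1248, 369, 765]) cube([827, 231, 1680]); }


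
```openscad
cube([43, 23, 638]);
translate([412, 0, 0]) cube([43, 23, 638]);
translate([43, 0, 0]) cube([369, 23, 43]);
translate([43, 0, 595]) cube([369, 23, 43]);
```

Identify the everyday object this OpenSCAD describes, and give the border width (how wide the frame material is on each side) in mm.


A picture frame. The border width is 43 mm.

Four thin pieces enclosing a rectangular opening — a picture frame. The two full-height stiles are 638 mm tall; the top rail sits at z = 595 and is 43 mm tall, so the border above the opening is 638 − 595 = 43 mm, matching the stile x-width.


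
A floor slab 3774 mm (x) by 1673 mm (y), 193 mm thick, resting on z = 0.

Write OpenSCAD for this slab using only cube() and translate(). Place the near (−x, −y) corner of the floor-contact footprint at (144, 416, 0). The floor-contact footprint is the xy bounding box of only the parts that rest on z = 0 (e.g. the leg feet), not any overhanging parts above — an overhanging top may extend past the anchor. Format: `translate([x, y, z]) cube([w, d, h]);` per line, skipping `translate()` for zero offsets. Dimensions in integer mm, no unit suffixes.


translate([144, 416, 0]) cube([3774, 1673, 193]);


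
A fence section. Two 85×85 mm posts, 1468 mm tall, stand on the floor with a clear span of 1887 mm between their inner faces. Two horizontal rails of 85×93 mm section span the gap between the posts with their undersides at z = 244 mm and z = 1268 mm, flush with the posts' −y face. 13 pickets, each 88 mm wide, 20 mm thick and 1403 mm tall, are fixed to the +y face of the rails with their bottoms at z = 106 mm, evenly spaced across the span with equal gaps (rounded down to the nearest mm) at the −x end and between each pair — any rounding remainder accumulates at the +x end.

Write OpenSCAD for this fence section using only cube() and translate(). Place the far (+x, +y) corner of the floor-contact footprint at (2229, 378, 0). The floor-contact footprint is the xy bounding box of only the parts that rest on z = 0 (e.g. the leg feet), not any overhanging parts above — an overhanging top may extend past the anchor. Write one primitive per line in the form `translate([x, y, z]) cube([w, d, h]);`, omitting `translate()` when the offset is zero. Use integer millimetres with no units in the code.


translate([172, 293, 0]) cube([85, 85, 1468]);
translate([2144, 293, 0]) cube([85, 85, 1468]);
translate([257, 293, 244]) cube([1887, 85, 93]);
translate([257, 293, 1268]) cube([1887, 85, 93]);
translate([310, 378, 106]) cube([88, 20, 1403]);
translate([451, 378, 106]) cube([88, 20, 1403]);
translate([592, 378, 106]) cube([88, 20, 1403]);
translate([733, 378, 106]) cube([88, 20, 1403]);
translate([874, 378, 106]) cube([88, 20, 1403]);
translate([1015, 378, 106]) cube([88, 20, 1403]);
translate([1156, 378, 106]) cube([88, 20, 1403]);
translate([1297, 378, 106]) cube([88, 20, 1403]);
translate([1438, 378, 106]) cube([88, 20, 1403]);
translate([1579, 378, 106]) cube([88, 20, 1403]);
translate([1720, 378, 106]) cube([88, 20, 1403]);
translate([1861, 378, 106]) cube([88, 20, 1403]);
translate([2002, 378, 106]) cube([88, 20, 1403]);


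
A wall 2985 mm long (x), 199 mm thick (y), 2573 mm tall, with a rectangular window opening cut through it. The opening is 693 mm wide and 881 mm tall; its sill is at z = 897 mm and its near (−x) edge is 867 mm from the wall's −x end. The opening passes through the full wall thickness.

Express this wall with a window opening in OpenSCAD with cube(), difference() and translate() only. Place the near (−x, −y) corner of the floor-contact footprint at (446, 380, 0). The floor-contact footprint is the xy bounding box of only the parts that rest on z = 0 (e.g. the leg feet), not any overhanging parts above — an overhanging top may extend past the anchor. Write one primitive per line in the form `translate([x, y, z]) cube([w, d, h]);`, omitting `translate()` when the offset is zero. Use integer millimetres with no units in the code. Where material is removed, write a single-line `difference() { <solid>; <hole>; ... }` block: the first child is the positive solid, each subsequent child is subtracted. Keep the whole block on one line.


difference() { translate([446, 380, 0]) cube([2985, 199, 2573]); translate([1313, 380, 897]) cube([693, 199, 881]); }


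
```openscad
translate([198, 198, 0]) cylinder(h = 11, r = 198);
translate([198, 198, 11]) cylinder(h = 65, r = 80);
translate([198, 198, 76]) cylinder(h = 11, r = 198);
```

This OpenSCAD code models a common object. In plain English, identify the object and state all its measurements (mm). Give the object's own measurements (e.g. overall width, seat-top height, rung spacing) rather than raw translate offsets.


A spool: two coaxial disc flanges of radius 198 mm and thickness 11 mm, joined by a core cylinder of radius 80 mm and height 65 mm. The lower flange rests on z = 0 and the three cylinders share a vertical axis.


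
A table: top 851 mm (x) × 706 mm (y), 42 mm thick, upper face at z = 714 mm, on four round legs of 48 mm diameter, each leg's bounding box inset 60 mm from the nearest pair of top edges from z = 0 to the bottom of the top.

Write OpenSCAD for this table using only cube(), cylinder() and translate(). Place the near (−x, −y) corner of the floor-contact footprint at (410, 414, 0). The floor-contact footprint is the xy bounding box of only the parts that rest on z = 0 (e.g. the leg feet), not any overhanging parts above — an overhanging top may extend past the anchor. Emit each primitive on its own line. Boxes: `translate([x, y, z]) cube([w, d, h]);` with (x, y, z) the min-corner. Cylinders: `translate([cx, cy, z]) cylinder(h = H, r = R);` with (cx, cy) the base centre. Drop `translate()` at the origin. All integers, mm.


translate([350, 354, 672]) cube([851, 706, 42]);
translate([434, 438, 0]) cylinder(h = 672, r = 24);
translate([1117, 438, 0]) cylinder(h = 672, r = 24);
translate([434, 976, 0]) cylinder(h = 672, r = 24);
translate([1117, 976, 0]) cylinder(h = 672, r = 24);


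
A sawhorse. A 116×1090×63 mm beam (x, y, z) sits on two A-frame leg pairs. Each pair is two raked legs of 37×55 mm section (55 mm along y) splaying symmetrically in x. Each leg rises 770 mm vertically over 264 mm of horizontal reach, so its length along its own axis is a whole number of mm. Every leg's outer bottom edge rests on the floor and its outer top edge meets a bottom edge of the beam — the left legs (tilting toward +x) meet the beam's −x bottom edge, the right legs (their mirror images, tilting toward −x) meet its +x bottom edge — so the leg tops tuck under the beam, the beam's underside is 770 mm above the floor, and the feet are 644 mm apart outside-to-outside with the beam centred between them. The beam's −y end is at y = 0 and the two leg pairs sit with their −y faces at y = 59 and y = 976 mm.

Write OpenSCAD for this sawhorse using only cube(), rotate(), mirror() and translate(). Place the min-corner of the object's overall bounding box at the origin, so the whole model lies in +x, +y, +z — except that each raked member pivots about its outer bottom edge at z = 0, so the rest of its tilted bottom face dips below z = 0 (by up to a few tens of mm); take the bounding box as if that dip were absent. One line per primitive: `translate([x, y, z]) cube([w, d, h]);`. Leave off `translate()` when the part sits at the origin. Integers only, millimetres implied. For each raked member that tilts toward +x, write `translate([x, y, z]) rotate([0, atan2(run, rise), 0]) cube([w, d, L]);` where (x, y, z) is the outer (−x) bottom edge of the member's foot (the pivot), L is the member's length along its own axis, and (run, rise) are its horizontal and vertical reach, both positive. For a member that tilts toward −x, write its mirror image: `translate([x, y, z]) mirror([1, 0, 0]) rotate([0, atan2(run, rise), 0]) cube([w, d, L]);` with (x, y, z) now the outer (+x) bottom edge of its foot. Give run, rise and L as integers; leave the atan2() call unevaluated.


// leg length = √(264² + 770²) = 814
// right-leg outer foot x = 2·264 + 116 = 644
// beam min-corner = (264, 0, 770)
translate([264, 0, 770]) cube([116, 1090, 63]);
translate([0, 59, 0]) rotate([0, atan2(264, 770), 0]) cube([37, 55, 814]);
translate([644, 59, 0]) mirror([1, 0, 0]) rotate([0, atan2(264, 770), 0]) cube([37, 55, 814]);
translate([0, 976, 0]) rotate([0, atan2(264, 770), 0]) cube([37, 55, 814]);
translate([644, 976, 0]) mirror([1, 0, 0]) rotate([0, atan2(264, 770), 0]) cube([37, 55, 814]);


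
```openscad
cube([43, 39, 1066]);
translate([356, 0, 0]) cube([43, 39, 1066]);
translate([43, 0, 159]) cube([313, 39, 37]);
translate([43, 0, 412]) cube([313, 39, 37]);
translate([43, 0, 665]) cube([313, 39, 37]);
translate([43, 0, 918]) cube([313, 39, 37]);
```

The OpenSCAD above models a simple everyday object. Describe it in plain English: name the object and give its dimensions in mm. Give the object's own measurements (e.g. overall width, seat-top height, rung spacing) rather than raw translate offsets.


A straight ladder. Two 43×39 mm vertical rails, 1066 mm tall, stand 399 mm apart (outside-to-outside) with their front faces coplanar on the −y side. 4 rungs, each 39 mm deep and 37 mm tall, span between the inner faces of the rails, front faces flush with the rails. The lowest rung's underside is at z = 159 mm and rungs are spaced 253 mm apart (underside to underside).


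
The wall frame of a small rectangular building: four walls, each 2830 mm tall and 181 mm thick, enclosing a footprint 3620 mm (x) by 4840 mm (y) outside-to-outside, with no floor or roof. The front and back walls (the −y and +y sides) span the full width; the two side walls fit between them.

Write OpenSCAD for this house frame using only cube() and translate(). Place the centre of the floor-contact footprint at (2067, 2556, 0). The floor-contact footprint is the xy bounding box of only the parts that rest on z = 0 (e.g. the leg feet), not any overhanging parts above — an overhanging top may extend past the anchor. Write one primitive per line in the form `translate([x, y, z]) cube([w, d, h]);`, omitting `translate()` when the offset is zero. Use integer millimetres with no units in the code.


translate([257, 136, 0]) cube([3620, 181, 2830]);
translate([257, 4795, 0]) cube([3620, 181, 2830]);
translate([257, 317, 0]) cube([181, 4478, 2830]);
translate([3696, 317, 0]) cube([181, 4478, 2830]);


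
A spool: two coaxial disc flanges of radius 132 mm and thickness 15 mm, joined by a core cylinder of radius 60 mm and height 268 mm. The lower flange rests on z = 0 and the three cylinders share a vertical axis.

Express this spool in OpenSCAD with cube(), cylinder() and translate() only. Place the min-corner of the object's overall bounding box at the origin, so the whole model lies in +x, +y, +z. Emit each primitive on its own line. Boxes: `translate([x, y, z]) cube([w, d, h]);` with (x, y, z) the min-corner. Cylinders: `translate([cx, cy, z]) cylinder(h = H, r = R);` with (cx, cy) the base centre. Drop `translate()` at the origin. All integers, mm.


translate([132, 132, 0]) cylinder(h = 15, r = 132);
translate([132, 132, 15]) cylinder(h = 268, r = 60);
translate([132, 132, 283]) cylinder(h = 15, r = 132);


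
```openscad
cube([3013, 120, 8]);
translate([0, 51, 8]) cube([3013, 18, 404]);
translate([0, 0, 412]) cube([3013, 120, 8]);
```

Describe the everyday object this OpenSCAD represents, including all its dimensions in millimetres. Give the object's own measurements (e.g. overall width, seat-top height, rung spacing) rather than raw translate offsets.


An I-beam lying along x, 3013 mm long. Overall section height 420 mm. Two flanges 120 mm wide (y) and 8 mm thick, one on the floor and one at the top; a web 18 mm thick runs between them, centred on the flange width.


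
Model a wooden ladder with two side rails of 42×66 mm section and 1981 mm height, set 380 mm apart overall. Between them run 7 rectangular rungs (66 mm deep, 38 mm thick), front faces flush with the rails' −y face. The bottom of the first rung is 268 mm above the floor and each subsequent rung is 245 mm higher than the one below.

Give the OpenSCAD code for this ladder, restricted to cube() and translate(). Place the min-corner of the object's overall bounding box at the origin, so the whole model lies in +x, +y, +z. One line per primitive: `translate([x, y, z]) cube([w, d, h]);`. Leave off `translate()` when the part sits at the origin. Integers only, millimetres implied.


cube([42, 66, 1981]);
translate([338, 0, 0]) cube([42, 66, 1981]);
translate([42, 0, 268]) cube([296, 66, 38]);
translate([42, 0, 513]) cube([296, 66, 38]);
translate([42, 0, 758]) cube([296, 66, 38]);
translate([42, 0, 1003]) cube([296, 66, 38]);
translate([42, 0, 1248]) cube([296, 66, 38]);
translate([42, 0, 1493]) cube([296, 66, 38]);
translate([42, 0, 1738]) cube([296, 66, 38]);


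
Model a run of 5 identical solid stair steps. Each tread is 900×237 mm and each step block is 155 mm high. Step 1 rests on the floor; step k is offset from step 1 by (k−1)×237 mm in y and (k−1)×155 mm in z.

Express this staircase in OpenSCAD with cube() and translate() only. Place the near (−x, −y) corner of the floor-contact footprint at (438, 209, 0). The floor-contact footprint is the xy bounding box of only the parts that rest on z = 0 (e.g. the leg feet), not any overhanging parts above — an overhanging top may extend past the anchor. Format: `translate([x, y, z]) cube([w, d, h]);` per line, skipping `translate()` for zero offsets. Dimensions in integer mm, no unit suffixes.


translate([438, 209, 0]) cube([900, 237, 155]);
translate([438, 446, 155]) cube([900, 237, 155]);
translate([438, 683, 310]) cube([900, 237, 155]);
translate([438, 920, 465]) cube([900, 237, 155]);
translate([438, 1157, 620]) cube([900, 237, 155]);


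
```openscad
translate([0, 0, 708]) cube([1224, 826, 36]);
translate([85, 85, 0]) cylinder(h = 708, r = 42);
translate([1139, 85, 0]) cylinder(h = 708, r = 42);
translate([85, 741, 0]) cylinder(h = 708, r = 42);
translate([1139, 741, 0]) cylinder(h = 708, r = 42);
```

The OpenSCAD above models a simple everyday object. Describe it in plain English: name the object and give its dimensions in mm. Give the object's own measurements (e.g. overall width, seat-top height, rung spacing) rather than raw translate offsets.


A rectangular dining table. The top is 1224×826×36 mm with its upper surface at z = 744 mm. It stands on four round legs of 84 mm diameter, each leg's bounding box inset 43 mm from the nearest pair of top edges, running from the floor to the underside of the top.


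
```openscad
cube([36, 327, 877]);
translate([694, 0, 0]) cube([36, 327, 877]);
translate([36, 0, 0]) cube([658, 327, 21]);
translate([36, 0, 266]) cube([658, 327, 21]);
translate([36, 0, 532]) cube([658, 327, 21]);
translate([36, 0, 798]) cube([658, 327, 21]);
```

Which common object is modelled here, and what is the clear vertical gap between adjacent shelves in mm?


A bookshelf. The clear shelf gap is 245 mm.

Two tall side panels with 4 horizontal boards between them — a bookshelf. The first two shelf undersides are at z = 0 and z = 266; with shelf thickness 21, the clear gap is 266 − 0 − 21 = 245 mm.


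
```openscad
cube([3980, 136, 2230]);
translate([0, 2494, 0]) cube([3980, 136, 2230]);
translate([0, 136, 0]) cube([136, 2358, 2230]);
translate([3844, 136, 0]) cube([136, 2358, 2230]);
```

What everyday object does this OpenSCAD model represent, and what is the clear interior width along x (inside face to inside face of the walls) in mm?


A house (or room) frame. The interior width is 3708 mm.

Four 2230 mm walls enclosing a rectangle with no floor or roof — a room or house frame. Outside width is 3980 mm and wall thickness is 136 mm, so the interior width is 3980 − 2 × 136 = 3708 mm.


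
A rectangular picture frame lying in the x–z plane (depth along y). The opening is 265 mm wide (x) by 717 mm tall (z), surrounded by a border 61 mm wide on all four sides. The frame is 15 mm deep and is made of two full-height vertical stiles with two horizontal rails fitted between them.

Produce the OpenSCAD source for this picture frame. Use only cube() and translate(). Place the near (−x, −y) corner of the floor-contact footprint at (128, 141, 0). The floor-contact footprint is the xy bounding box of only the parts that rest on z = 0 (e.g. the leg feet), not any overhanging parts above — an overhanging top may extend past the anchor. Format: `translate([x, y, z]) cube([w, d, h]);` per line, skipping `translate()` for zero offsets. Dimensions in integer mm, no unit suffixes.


translate([128, 141, 0]) cube([61, 15, 839]);
translate([454, 141, 0]) cube([61, 15, 839]);
translate([189, 141, 0]) cube([265, 15, 61]);
translate([189, 141, 778]) cube([265, 15, 61]);


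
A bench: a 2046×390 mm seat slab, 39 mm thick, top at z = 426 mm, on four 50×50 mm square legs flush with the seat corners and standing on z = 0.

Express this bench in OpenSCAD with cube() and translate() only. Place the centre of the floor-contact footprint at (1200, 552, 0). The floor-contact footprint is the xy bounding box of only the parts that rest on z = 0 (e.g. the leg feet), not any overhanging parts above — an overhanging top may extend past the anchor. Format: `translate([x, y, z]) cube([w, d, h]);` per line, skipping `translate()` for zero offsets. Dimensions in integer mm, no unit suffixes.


// leg_h = 426 − 39 = 387
translate([177, 357, 387]) cube([2046, 390, 39]);
translate([177, 357, 0]) cube([50, 50, 387]);
translate([177, 697, 0]) cube([50, 50, 387]);
translate([2173, 357, 0]) cube([50, 50, 387]);
translate([2173, 697, 0]) cube([50, 50, 387]);


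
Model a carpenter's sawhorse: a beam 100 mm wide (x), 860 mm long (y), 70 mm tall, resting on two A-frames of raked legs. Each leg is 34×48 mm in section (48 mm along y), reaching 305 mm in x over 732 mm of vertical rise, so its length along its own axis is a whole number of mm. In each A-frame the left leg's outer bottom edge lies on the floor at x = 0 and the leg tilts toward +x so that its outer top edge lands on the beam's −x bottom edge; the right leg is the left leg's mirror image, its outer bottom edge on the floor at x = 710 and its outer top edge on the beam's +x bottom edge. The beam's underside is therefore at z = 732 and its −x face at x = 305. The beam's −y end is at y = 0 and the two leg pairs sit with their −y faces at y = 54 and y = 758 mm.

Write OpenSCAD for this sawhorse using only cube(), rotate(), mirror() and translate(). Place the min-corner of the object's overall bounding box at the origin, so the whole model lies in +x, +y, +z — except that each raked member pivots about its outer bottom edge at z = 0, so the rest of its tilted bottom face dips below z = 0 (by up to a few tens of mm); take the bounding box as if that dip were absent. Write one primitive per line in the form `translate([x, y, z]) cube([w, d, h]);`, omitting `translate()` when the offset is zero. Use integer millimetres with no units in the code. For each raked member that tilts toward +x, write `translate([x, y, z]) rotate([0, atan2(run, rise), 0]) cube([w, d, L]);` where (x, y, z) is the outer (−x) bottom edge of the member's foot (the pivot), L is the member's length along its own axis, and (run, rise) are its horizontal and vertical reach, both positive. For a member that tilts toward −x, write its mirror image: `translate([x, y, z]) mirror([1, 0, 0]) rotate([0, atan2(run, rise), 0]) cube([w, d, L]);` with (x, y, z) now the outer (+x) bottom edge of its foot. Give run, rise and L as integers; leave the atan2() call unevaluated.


// leg length = √(305² + 732²) = 793
// right-leg outer foot x = 2·305 + 100 = 710
// beam min-corner = (305, 0, 732)
translate([305, 0, 732]) cube([100, 860, 70]);
translate([0, 54, 0]) rotate([0, atan2(305, 732), 0]) cube([34, 48, 793]);
translate([710, 54, 0]) mirror([1, 0, 0]) rotate([0, atan2(305, 732), 0]) cube([34, 48, 793]);
translate([0, 758, 0]) rotate([0, atan2(305, 732), 0]) cube([34, 48, 793]);
translate([710, 758, 0]) mirror([1, 0, 0]) rotate([0, atan2(305, 732), 0]) cube([34, 48, 793]);


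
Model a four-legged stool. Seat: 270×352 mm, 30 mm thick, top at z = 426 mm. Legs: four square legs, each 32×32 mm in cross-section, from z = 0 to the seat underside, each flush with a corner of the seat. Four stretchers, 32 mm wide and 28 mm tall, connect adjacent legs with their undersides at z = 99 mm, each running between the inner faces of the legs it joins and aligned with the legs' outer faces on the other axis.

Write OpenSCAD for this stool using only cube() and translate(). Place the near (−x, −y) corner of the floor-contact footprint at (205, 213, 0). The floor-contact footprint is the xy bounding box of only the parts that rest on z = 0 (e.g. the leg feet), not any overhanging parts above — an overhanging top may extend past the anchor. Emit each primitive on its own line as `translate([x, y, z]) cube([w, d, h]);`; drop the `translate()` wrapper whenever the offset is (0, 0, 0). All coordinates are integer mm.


translate([205, 213, 396]) cube([270, 352, 30]);
translate([205, 213, 0]) cube([32, 32, 396]);
translate([443, 213, 0]) cube([32, 32, 396]);
translate([205, 533, 0]) cube([32, 32, 396]);
translate([443, 533, 0]) cube([32, 32, 396]);
translate([237, 213, 99]) cube([206, 32, 28]);
translate([237, 533, 99]) cube([206, 32, 28]);
translate([205, 245, 99]) cube([32, 288, 28]);
translate([443, 245, 99]) cube([32, 288, 28]);


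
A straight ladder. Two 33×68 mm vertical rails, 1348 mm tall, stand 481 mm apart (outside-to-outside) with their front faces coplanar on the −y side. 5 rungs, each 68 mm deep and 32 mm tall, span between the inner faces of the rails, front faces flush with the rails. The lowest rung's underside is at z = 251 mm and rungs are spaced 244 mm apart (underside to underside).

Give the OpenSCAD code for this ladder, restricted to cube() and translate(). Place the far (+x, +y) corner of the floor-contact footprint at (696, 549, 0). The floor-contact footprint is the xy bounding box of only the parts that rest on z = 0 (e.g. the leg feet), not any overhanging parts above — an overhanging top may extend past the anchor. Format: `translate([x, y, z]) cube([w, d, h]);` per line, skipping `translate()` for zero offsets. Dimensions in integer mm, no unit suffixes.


translate([215, 481, 0]) cube([33, 68, 1348]);
translate([663, 481, 0]) cube([33, 68, 1348]);
translate([248, 481, 251]) cube([415, 68, 32]);
translate([248, 481, 495]) cube([415, 68, 32]);
translate([248, 481, 739]) cube([415, 68, 32]);
translate([248, 481, 983]) cube([415, 68, 32]);
translate([248, 481, 1227]) cube([415, 68, 32]);


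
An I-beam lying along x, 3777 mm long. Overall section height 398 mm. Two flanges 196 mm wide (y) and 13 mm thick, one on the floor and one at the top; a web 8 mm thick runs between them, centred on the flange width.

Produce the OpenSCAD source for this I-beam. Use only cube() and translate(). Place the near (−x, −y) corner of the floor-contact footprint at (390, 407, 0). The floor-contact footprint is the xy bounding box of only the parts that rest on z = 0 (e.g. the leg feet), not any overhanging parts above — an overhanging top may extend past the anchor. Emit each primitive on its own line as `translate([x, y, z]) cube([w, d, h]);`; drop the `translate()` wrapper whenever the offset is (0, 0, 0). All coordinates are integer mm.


translate([390, 407, 0]) cube([3777, 196, 13]);
translate([390, 501, 13]) cube([3777, 8, 372]);
translate([390, 407, 385]) cube([3777, 196, 13]);


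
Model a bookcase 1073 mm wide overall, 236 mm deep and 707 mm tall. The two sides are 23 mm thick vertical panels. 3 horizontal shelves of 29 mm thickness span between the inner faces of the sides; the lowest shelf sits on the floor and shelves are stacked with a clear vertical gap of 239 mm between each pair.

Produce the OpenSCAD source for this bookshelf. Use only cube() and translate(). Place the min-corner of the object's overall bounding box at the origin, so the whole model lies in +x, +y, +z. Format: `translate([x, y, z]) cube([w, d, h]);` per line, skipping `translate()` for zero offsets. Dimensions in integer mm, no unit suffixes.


cube([23, 236, 707]);
translate([1050, 0, 0]) cube([23, 236, 707]);
translate([23, 0, 0]) cube([1027, 236, 29]);
translate([23, 0, 268]) cube([1027, 236, 29]);
translate([23, 0, 536]) cube([1027, 236, 29]);


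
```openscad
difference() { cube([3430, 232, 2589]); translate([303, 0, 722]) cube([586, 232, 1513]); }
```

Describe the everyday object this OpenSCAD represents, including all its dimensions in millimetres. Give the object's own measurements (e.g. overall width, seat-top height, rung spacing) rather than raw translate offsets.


A wall 3430 mm long (x), 232 mm thick (y), 2589 mm tall, with a rectangular window opening cut through it. The opening is 586 mm wide and 1513 mm tall; its sill is at z = 722 mm and its near (−x) edge is 303 mm from the wall's −x end. The opening passes through the full wall thickness.


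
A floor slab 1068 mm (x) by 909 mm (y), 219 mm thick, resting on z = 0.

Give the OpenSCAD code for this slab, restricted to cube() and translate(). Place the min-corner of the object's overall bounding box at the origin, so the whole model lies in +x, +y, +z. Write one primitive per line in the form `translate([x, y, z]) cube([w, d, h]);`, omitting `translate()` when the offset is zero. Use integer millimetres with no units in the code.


cube([1068, 909, 219]);


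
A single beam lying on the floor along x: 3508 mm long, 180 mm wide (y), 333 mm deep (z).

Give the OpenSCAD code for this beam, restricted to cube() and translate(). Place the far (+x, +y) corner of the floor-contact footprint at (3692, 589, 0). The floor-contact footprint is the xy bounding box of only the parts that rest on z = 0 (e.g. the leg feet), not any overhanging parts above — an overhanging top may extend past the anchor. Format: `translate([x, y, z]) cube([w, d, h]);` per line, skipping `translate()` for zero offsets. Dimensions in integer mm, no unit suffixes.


translate([184, 409, 0]) cube([3508, 180, 333]);


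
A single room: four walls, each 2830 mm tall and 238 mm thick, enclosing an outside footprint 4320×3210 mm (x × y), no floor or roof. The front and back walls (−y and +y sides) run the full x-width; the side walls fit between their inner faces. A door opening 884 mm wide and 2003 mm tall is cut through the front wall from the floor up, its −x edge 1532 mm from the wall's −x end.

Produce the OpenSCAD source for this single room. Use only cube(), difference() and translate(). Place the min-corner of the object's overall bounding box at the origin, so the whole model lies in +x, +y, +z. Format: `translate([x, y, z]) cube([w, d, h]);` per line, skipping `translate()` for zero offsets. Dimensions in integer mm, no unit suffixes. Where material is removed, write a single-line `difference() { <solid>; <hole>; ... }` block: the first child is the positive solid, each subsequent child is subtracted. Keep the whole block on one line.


difference() { cube([4320, 238, 2830]); translate([1532, 0, 0]) cube([884, 238, 2003]); }
translate([0, 2972, 0]) cube([4320, 238, 2830]);
translate([0, 238, 0]) cube([238, 2734, 2830]);
translate([4082, 238, 0]) cube([238, 2734, 2830]);


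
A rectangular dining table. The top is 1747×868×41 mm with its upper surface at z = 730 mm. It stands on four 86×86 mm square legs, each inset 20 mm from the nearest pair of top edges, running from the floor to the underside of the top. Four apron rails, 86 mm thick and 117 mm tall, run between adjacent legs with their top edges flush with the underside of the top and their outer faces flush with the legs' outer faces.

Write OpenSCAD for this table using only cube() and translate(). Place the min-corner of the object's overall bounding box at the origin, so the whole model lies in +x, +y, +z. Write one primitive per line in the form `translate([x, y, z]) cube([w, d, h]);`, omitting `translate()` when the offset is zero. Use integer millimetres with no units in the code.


translate([0, 0, 689]) cube([1747, 868, 41]);
translate([20, 20, 0]) cube([86, 86, 689]);
translate([1641, 20, 0]) cube([86, 86, 689]);
translate([20, 762, 0]) cube([86, 86, 689]);
translate([1641, 762, 0]) cube([86, 86, 689]);
translate([106, 20, 572]) cube([1535, 86, 117]);
translate([106, 762, 572]) cube([1535, 86, 117]);
translate([20, 106, 572]) cube([86, 656, 117]);
translate([1641, 106, 572]) cube([86, 656, 117]);


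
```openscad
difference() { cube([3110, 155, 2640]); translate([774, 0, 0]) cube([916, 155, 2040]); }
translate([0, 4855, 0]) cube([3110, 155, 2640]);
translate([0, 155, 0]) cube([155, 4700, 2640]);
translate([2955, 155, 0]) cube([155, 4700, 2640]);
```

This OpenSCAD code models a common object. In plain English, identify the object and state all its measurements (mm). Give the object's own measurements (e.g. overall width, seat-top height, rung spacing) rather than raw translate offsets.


A single room: four walls, each 2640 mm tall and 155 mm thick, enclosing an outside footprint 3110×5010 mm (x × y), no floor or roof. The front and back walls (−y and +y sides) run the full x-width; the side walls fit between their inner faces. A door opening 916 mm wide and 2040 mm tall is cut through the front wall from the floor up, its −x edge 774 mm from the wall's −x end.


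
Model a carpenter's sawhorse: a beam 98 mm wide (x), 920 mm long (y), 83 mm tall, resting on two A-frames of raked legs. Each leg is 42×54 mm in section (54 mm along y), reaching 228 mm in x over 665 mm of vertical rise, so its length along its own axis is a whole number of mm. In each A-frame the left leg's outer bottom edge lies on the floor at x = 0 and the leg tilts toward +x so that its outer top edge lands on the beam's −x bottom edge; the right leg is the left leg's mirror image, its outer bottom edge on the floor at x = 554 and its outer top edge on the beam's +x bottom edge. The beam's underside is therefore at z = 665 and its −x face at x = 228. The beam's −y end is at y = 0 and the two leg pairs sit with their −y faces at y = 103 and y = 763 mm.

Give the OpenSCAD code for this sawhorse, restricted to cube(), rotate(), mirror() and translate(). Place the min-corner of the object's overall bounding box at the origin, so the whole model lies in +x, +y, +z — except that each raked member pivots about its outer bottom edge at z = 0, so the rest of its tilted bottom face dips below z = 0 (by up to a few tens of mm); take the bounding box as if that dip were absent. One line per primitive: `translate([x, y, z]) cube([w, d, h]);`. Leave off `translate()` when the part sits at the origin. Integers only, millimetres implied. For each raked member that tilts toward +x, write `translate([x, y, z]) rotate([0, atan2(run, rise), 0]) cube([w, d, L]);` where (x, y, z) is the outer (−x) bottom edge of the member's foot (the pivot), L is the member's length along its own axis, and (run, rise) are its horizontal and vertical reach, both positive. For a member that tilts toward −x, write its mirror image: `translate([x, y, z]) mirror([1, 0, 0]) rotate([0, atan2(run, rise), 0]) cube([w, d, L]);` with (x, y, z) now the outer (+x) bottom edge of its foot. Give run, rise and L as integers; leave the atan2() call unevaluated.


translate([228, 0, 665]) cube([98, 920, 83]);
translate([0, 103, 0]) rotate([0, atan2(228, 665), 0]) cube([42, 54, 703]);
translate([554, 103, 0]) mirror([1, 0, 0]) rotate([0, atan2(228, 665), 0]) cube([42, 54, 703]);
translate([0, 763, 0]) rotate([0, atan2(228, 665), 0]) cube([42, 54, 703]);
translate([554, 763, 0]) mirror([1, 0, 0]) rotate([0, atan2(228, 665), 0]) cube([42, 54, 703]);
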